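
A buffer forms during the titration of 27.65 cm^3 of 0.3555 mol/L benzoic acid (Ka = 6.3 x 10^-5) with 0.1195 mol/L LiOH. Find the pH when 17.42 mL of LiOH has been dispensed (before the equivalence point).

3.63

Initial n(C6H5COOH) = 0.3555 x 0.02765 = 0.009830 mol.
n(LiOH) added = 0.1195 x 0.01742 = 0.002082 mol, converting that many moles of C6H5COOH to C6H5COO-.
Remaining n(C6H5COOH) = 0.007748 mol; n(C6H5COO-) = 0.002082 mol.
By Henderson-Hasselbalch, pH = pKa + log([A^-]/[HA]) = 4.20 + log(0.002082/0.007748) = 4.20 + (-0.57) = 3.63.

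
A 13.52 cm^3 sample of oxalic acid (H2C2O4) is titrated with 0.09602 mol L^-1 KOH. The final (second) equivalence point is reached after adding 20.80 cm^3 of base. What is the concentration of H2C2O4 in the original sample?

0.0739 M

n(KOH) = 0.09602 x 0.02080 = 0.001997 mol.
At the final (second) equivalence point, 2 mol OH^- react per mol H2C2O4, so n(H2C2O4) = 0.001997 / 2 = 0.0009986 mol.
[H2C2O4] = 0.0009986 / 0.01352 L = 0.0739 M.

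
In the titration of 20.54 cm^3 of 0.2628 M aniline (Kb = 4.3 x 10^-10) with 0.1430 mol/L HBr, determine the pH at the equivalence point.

2.83

n(C6H5NH2) = 0.2628 x 0.02054 = 0.005398 mol; V(HBr) at equivalence = 0.005398/0.1430 = 0.03775 L.
At equivalence the base is fully converted to C6H5NH3+; total volume = 0.05829 L, so [C6H5NH3+] = 0.005398/0.05829 = 0.09261 M.
Ka(C6H5NH3+) = Kw/Kb = 1.0e-14 / 4.3 x 10^-10 = 2.33e-5.
[H^+] = sqrt(Ka x [C6H5NH3+]) = sqrt(2.33e-5 x 0.09261) = 0.00147 M.
pH = -log(0.00147) = 2.83.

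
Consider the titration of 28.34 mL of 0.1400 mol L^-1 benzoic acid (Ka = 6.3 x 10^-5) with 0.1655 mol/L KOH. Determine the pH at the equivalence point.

8.54

n(C6H5COOH) = 0.1400 x 0.02834 = 0.003968 mol; V(KOH) at equivalence = 0.003968/0.1655 = 0.02397 L.
At equivalence all the acid is converted to C6H5COO-; total volume = 0.02834 + 0.02397 = 0.05231 L, so [C6H5COO-] = 0.003968/0.05231 = 0.07584 M.
Kb = Kw/Ka = 1.0e-14 / 6.3 x 10^-5 = 1.59e-10.
[OH^-] = sqrt(Kb x [C6H5COO-]) = sqrt(1.59e-10 x 0.07584) = 3.47e-6 M.
pOH = 5.46, so pH = 14.00 - 5.46 = 8.54.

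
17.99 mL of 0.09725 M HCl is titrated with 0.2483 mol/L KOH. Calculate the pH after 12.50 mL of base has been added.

12.65

n(acid) = 0.09725 x 0.01799 = 0.001750 mol; n(KOH) added = 0.2483 x 0.01250 = 0.003104 mol.
Base is in excess by 0.003104 - 0.001750 = 0.001354 mol in a total volume of 0.03049 L.
[OH^-] = 0.001354/0.03049 = 0.04442 M, so pOH = 1.35 and pH = 14.00 - 1.35 = 12.65.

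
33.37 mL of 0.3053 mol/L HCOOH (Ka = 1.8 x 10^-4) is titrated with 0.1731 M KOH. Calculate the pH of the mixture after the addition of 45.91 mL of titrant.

Initial n(HCOOH) = 0.3053 x 0.03337 = 0.01019 mol.
n(KOH) added = 0.1731 x 0.04591 = 0.007947 mol, converting that many moles of HCOOH to HCOO-.
Remaining n(HCOOH) = 0.002241 mol; n(HCOO-) = 0.007947 mol.
By Henderson-Hasselbalch, pH = pKa + log([A^-]/[HA]) = 3.74 + log(0.007947/0.002241) = 3.74 + (+0.55) = 4.29.

4.29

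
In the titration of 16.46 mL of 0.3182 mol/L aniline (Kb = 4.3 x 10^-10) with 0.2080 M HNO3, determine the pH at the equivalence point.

n(C6H5NH2) = 0.3182 x 0.01646 = 0.005238 mol; V(HNO3) at equivalence = 0.005238/0.2080 = 0.02518 L.
At equivalence the base is fully converted to C6H5NH3+; total volume = 0.04164 L, so [C6H5NH3+] = 0.005238/0.04164 = 0.1258 M.
Ka(C6H5NH3+) = Kw/Kb = 1.0e-14 / 4.3 x 10^-10 = 2.33e-5.
[H^+] = sqrt(Ka x [C6H5NH3+]) = sqrt(2.33e-5 x 0.1258) = 0.00171 M.
pH = -log(0.00171) = 2.77.

2.77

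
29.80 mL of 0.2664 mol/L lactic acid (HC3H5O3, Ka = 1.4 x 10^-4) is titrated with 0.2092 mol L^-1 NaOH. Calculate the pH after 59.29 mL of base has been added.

n(acid) = 0.2664 x 0.02980 = 0.007939 mol; n(NaOH) added = 0.2092 x 0.05929 = 0.01240 mol.
Base is in excess by 0.01240 - 0.007939 = 0.004465 mol in a total volume of 0.08909 L.
[OH^-] = 0.004465/0.08909 = 0.05012 M, so pOH = 1.30 and pH = 14.00 - 1.30 = 12.70.

12.70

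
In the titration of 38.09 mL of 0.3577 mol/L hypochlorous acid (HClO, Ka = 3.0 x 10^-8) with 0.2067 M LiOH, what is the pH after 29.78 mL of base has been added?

7.44

Initial n(HClO) = 0.3577 x 0.03809 = 0.01362 mol.
n(LiOH) added = 0.2067 x 0.02978 = 0.006156 mol, converting that many moles of HClO to ClO-.
Remaining n(HClO) = 0.007469 mol; n(ClO-) = 0.006156 mol.
By Henderson-Hasselbalch, pH = pKa + log([A^-]/[HA]) = 7.52 + log(0.006156/0.007469) = 7.52 + (-0.08) = 7.44.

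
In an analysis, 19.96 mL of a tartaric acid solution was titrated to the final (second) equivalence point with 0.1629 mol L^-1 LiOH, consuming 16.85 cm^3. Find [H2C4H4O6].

0.0688 M

n(LiOH) = 0.1629 x 0.01685 = 0.002745 mol.
At the final (second) equivalence point, 2 mol OH^- react per mol H2C4H4O6, so n(H2C4H4O6) = 0.002745 / 2 = 0.001372 mol.
[H2C4H4O6] = 0.001372 / 0.01996 L = 0.0688 M.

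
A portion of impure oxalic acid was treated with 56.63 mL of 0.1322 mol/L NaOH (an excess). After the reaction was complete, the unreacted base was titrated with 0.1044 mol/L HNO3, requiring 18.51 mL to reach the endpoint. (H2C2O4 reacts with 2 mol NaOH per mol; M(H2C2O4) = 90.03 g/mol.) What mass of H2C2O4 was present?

Total n(NaOH) added = 0.1322 x 0.05663 = 0.007486 mol.
n(HNO3) used = 0.1044 x 0.01851 = 0.001932 mol, which equals the excess n(NaOH).
So n(NaOH) consumed by the sample = 0.007486 - 0.001932 = 0.005554 mol.
n(H2C2O4) = 0.005554 / 2 = 0.002777 mol.
mass = 0.002777 mol x 90.03 g/mol = 0.250 g.

0.250 g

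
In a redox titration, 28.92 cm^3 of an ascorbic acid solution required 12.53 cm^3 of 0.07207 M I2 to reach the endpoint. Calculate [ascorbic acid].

0.0312 M

n(I2) = 0.07207 x 0.01253 = 0.0009030 mol.
From the balanced equation, 1 mol I2 reacts with 1 mol ascorbic acid, so n(ascorbic acid) = 0.0009030 x 1/1 = 0.0009030 mol.
[ascorbic acid] = 0.0009030 / 0.02892 L = 0.0312 M.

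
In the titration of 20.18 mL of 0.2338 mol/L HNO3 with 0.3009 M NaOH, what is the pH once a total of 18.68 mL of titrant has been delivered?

n(acid) = 0.2338 x 0.02018 = 0.004718 mol; n(NaOH) added = 0.3009 x 0.01868 = 0.005621 mol.
Base is in excess by 0.005621 - 0.004718 = 0.0009027 mol in a total volume of 0.03886 L.
[OH^-] = 0.0009027/0.03886 = 0.02323 M, so pOH = 1.63 and pH = 14.00 - 1.63 = 12.37.

12.37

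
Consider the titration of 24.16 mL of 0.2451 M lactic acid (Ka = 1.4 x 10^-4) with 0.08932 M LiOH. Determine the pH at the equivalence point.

8.33

n(HC3H5O3) = 0.2451 x 0.02416 = 0.005922 mol; V(LiOH) at equivalence = 0.005922/0.08932 = 0.06630 L.
At equivalence all the acid is converted to C3H5O3-; total volume = 0.02416 + 0.06630 = 0.09046 L, so [C3H5O3-] = 0.005922/0.09046 = 0.06546 M.
Kb = Kw/Ka = 1.0e-14 / 1.4 x 10^-4 = 7.14e-11.
[OH^-] = sqrt(Kb x [C3H5O3-]) = sqrt(7.14e-11 x 0.06546) = 2.16e-6 M.
pOH = 5.67, so pH = 14.00 - 5.67 = 8.33.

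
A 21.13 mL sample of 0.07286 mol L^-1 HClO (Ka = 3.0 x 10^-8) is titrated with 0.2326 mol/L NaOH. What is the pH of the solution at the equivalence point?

n(HClO) = 0.07286 x 0.02113 = 0.001540 mol; V(NaOH) at equivalence = 0.001540/0.2326 = 0.006619 L.
At equivalence all the acid is converted to ClO-; total volume = 0.02113 + 0.006619 = 0.02775 L, so [ClO-] = 0.001540/0.02775 = 0.05548 M.
Kb = Kw/Ka = 1.0e-14 / 3.0 x 10^-8 = 3.33e-7.
[OH^-] = sqrt(Kb x [ClO-]) = sqrt(3.33e-7 x 0.05548) = 0.000136 M.
pOH = 3.87, so pH = 14.00 - 3.87 = 10.13.

10.13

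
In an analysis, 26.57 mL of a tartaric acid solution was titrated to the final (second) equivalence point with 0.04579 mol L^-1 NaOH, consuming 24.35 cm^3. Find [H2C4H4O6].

n(NaOH) = 0.04579 x 0.02435 = 0.001115 mol.
At the final (second) equivalence point, 2 mol OH^- react per mol H2C4H4O6, so n(H2C4H4O6) = 0.001115 / 2 = 0.0005575 mol.
[H2C4H4O6] = 0.0005575 / 0.02657 L = 0.0210 M.

0.0210 M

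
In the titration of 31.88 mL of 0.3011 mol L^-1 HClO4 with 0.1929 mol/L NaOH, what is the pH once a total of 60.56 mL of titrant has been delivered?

12.35

n(acid) = 0.3011 x 0.03188 = 0.009599 mol; n(NaOH) added = 0.1929 x 0.06056 = 0.01168 mol.
Base is in excess by 0.01168 - 0.009599 = 0.002083 mol in a total volume of 0.09244 L.
[OH^-] = 0.002083/0.09244 = 0.02253 M, so pOH = 1.65 and pH = 14.00 - 1.65 = 12.35.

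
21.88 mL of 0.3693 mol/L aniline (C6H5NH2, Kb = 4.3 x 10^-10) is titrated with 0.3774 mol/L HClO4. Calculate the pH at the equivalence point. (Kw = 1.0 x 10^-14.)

n(C6H5NH2) = 0.3693 x 0.02188 = 0.008080 mol; V(HClO4) at equivalence = 0.008080/0.3774 = 0.02141 L.
At equivalence the base is fully converted to C6H5NH3+; total volume = 0.04329 L, so [C6H5NH3+] = 0.008080/0.04329 = 0.1867 M.
Ka(C6H5NH3+) = Kw/Kb = 1.0e-14 / 4.3 x 10^-10 = 2.33e-5.
[H^+] = sqrt(Ka x [C6H5NH3+]) = sqrt(2.33e-5 x 0.1867) = 0.00208 M.
pH = -log(0.00208) = 2.68.

2.68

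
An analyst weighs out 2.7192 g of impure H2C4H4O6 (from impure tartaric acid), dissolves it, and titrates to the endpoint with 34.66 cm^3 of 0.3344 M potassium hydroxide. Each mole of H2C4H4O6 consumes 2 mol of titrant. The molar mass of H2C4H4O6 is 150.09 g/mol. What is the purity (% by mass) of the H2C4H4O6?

32.0%

n(KOH) = 0.3344 x 0.03466 = 0.01159 mol.
n(H2C4H4O6) = 0.01159 / 2 = 0.005795 mol.
mass of H2C4H4O6 = 0.005795 x 150.09 = 0.8698 g.
% purity = 0.8698 / 2.7192 x 100 = 32.0%.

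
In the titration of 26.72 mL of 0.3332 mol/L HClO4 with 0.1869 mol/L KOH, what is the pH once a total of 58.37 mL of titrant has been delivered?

12.37

n(acid) = 0.3332 x 0.02672 = 0.008903 mol; n(KOH) added = 0.1869 x 0.05837 = 0.01091 mol.
Base is in excess by 0.01091 - 0.008903 = 0.002006 mol in a total volume of 0.08509 L.
[OH^-] = 0.002006/0.08509 = 0.02358 M, so pOH = 1.63 and pH = 14.00 - 1.63 = 12.37.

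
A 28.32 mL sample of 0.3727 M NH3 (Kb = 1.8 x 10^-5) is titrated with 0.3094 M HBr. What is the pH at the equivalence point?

5.01

n(NH3) = 0.3727 x 0.02832 = 0.01055 mol; V(HBr) at equivalence = 0.01055/0.3094 = 0.03411 L.
At equivalence the base is fully converted to NH4+; total volume = 0.06243 L, so [NH4+] = 0.01055/0.06243 = 0.1691 M.
Ka(NH4+) = Kw/Kb = 1.0e-14 / 1.8 x 10^-5 = 5.56e-10.
[H^+] = sqrt(Ka x [NH4+]) = sqrt(5.56e-10 x 0.1691) = 9.69e-6 M.
pH = -log(9.69e-6) = 5.01.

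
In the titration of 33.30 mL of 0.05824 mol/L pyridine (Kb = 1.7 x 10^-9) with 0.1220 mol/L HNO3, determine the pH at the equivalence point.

n(C5H5N) = 0.05824 x 0.03330 = 0.001939 mol; V(HNO3) at equivalence = 0.001939/0.1220 = 0.01590 L.
At equivalence the base is fully converted to C5H5NH+; total volume = 0.04920 L, so [C5H5NH+] = 0.001939/0.04920 = 0.03942 M.
Ka(C5H5NH+) = Kw/Kb = 1.0e-14 / 1.7 x 10^-9 = 5.88e-6.
[H^+] = sqrt(Ka x [C5H5NH+]) = sqrt(5.88e-6 x 0.03942) = 0.000482 M.
pH = -log(0.000482) = 3.32.

3.32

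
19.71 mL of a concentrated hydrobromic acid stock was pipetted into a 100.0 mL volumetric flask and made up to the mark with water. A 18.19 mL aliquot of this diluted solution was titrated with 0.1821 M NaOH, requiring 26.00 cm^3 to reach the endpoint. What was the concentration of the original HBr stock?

n(NaOH) = 0.1821 x 0.02600 = 0.004735 mol.
n(HBr) in the aliquot = 0.004735 mol.
[diluted HBr] = 0.004735 / 0.01819 = 0.2603 M.
Dilution factor = 100.0/19.71 = 5.074, so [stock] = 0.2603 x 5.074 = 1.32 M.

1.32 M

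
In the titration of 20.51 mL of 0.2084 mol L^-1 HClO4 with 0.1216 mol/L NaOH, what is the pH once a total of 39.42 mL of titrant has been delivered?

n(acid) = 0.2084 x 0.02051 = 0.004274 mol; n(NaOH) added = 0.1216 x 0.03942 = 0.004793 mol.
Base is in excess by 0.004793 - 0.004274 = 0.0005192 mol in a total volume of 0.05993 L.
[OH^-] = 0.0005192/0.05993 = 0.008663 M, so pOH = 2.06 and pH = 14.00 - 2.06 = 11.94.

11.94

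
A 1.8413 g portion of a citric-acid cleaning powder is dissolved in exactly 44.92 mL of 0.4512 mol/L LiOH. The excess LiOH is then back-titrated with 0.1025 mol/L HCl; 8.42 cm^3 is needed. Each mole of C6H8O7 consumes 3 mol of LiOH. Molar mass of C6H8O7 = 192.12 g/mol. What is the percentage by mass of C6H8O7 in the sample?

Total n(LiOH) added = 0.4512 x 0.04492 = 0.02027 mol.
n(HCl) used = 0.1025 x 0.008420 = 0.0008630 mol, which equals the excess n(LiOH).
So n(LiOH) consumed by the sample = 0.02027 - 0.0008630 = 0.01940 mol.
n(C6H8O7) = 0.01940 / 3 = 0.006468 mol.
mass C6H8O7 = 0.006468 x 192.12 = 1.243 g, so %C6H8O7 = 1.243/1.8413 x 100 = 67.5%.

67.5%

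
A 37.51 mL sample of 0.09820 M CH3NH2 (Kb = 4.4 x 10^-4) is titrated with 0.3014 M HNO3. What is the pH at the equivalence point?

n(CH3NH2) = 0.09820 x 0.03751 = 0.003683 mol; V(HNO3) at equivalence = 0.003683/0.3014 = 0.01222 L.
At equivalence the base is fully converted to CH3NH3+; total volume = 0.04973 L, so [CH3NH3+] = 0.003683/0.04973 = 0.07407 M.
Ka(CH3NH3+) = Kw/Kb = 1.0e-14 / 4.4 x 10^-4 = 2.27e-11.
[H^+] = sqrt(Ka x [CH3NH3+]) = sqrt(2.27e-11 x 0.07407) = 1.30e-6 M.
pH = -log(1.30e-6) = 5.89.

5.89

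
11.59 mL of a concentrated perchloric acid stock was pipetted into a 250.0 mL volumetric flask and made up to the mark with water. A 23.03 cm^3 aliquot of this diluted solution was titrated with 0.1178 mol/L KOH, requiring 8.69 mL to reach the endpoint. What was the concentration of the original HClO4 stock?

0.959 M

n(KOH) = 0.1178 x 0.008690 = 0.001024 mol.
n(HClO4) in the aliquot = 0.001024 mol.
[diluted HClO4] = 0.001024 / 0.02303 = 0.04445 M.
Dilution factor = 250.0/11.59 = 21.57, so [stock] = 0.04445 x 21.57 = 0.959 M.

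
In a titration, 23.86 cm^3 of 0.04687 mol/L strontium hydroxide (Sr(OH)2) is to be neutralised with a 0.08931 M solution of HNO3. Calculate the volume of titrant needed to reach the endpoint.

25.0 mL

n(Sr(OH)2) = 0.04687 mol/L x 0.02386 L = 0.001118 mol.
The neutralisation is 1 Sr(OH)2 : 2 HNO3, so n(HNO3) = 0.001118 x 2/1 = 0.002237 mol.
V(HNO3) = 0.002237 / 0.08931 = 0.02504 L = 25.0 mL.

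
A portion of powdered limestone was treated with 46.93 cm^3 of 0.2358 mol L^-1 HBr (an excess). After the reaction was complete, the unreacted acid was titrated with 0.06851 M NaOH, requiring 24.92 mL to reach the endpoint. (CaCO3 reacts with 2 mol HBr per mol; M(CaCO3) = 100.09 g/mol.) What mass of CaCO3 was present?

Total n(HBr) added = 0.2358 x 0.04693 = 0.01107 mol.
n(NaOH) used = 0.06851 x 0.02492 = 0.001707 mol, which equals the excess n(HBr).
So n(HBr) consumed by the sample = 0.01107 - 0.001707 = 0.009359 mol.
n(CaCO3) = 0.009359 / 2 = 0.004679 mol.
mass = 0.004679 mol x 100.09 g/mol = 0.468 g.

0.468 g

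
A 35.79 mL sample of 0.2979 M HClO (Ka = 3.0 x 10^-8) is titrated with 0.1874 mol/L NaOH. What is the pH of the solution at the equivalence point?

n(HClO) = 0.2979 x 0.03579 = 0.01066 mol; V(NaOH) at equivalence = 0.01066/0.1874 = 0.05689 L.
At equivalence all the acid is converted to ClO-; total volume = 0.03579 + 0.05689 = 0.09268 L, so [ClO-] = 0.01066/0.09268 = 0.1150 M.
Kb = Kw/Ka = 1.0e-14 / 3.0 x 10^-8 = 3.33e-7.
[OH^-] = sqrt(Kb x [ClO-]) = sqrt(3.33e-7 x 0.1150) = 0.000196 M.
pOH = 3.71, so pH = 14.00 - 3.71 = 10.29.

10.29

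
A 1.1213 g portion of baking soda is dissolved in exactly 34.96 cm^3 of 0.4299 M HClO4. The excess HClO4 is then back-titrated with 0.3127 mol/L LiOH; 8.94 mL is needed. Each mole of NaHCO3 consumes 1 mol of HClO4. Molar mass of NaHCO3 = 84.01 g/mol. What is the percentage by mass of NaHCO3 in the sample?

91.7%

Total n(HClO4) added = 0.4299 x 0.03496 = 0.01503 mol.
n(LiOH) used = 0.3127 x 0.008940 = 0.002796 mol, which equals the excess n(HClO4).
So n(HClO4) consumed by the sample = 0.01503 - 0.002796 = 0.01223 mol.
n(NaHCO3) = 0.01223 / 1 = 0.01223 mol.
mass NaHCO3 = 0.01223 x 84.01 = 1.028 g, so %NaHCO3 = 1.028/1.1213 x 100 = 91.7%.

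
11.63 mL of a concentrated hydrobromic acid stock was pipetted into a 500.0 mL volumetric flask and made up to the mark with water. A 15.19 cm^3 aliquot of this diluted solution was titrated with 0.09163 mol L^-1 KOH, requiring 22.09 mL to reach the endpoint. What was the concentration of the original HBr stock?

5.73 M

n(KOH) = 0.09163 x 0.02209 = 0.002024 mol.
n(HBr) in the aliquot = 0.002024 mol.
[diluted HBr] = 0.002024 / 0.01519 = 0.1333 M.
Dilution factor = 500.0/11.63 = 42.99, so [stock] = 0.1333 x 42.99 = 5.73 M.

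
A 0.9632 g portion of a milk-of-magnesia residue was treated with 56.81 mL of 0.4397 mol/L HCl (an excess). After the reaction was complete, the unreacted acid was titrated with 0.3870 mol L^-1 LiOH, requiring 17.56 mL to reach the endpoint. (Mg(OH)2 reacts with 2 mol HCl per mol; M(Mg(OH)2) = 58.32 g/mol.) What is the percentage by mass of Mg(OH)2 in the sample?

55.0%

Total n(HCl) added = 0.4397 x 0.05681 = 0.02498 mol.
n(LiOH) used = 0.3870 x 0.01756 = 0.006796 mol, which equals the excess n(HCl).
So n(HCl) consumed by the sample = 0.02498 - 0.006796 = 0.01818 mol.
n(Mg(OH)2) = 0.01818 / 2 = 0.009092 mol.
mass Mg(OH)2 = 0.009092 x 58.32 = 0.5302 g, so %Mg(OH)2 = 0.5302/0.9632 x 100 = 55.0%.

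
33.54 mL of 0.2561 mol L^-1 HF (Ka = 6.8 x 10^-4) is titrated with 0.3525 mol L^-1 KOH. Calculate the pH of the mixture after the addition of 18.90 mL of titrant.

3.71

Initial n(HF) = 0.2561 x 0.03354 = 0.008590 mol.
n(KOH) added = 0.3525 x 0.01890 = 0.006662 mol, converting that many moles of HF to F-.
Remaining n(HF) = 0.001927 mol; n(F-) = 0.006662 mol.
By Henderson-Hasselbalch, pH = pKa + log([A^-]/[HA]) = 3.17 + log(0.006662/0.001927) = 3.17 + (+0.54) = 3.71.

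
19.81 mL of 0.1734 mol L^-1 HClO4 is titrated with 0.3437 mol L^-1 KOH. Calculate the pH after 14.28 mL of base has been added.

12.64

n(acid) = 0.1734 x 0.01981 = 0.003435 mol; n(KOH) added = 0.3437 x 0.01428 = 0.004908 mol.
Base is in excess by 0.004908 - 0.003435 = 0.001473 mol in a total volume of 0.03409 L.
[OH^-] = 0.001473/0.03409 = 0.04321 M, so pOH = 1.36 and pH = 14.00 - 1.36 = 12.64.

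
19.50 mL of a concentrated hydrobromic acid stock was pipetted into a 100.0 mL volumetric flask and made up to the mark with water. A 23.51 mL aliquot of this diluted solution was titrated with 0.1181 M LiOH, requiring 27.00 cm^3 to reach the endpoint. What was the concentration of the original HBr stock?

n(LiOH) = 0.1181 x 0.02700 = 0.003189 mol.
n(HBr) in the aliquot = 0.003189 mol.
[diluted HBr] = 0.003189 / 0.02351 = 0.1356 M.
Dilution factor = 100.0/19.50 = 5.128, so [stock] = 0.1356 x 5.128 = 0.696 M.

0.696 M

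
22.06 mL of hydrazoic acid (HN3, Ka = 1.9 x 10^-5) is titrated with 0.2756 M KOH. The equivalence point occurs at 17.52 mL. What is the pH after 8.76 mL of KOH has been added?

8.76 mL is exactly half the equivalence volume (17.52/2), i.e. the half-equivalence point.
There, n(HA) = n(A^-), so pH = pKa = -log(1.9 x 10^-5) = 4.72.

4.72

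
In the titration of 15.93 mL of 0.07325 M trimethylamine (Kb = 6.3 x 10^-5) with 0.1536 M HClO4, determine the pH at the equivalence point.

5.55

n((CH3)3N) = 0.07325 x 0.01593 = 0.001167 mol; V(HClO4) at equivalence = 0.001167/0.1536 = 0.007597 L.
At equivalence the base is fully converted to (CH3)3NH+; total volume = 0.02353 L, so [(CH3)3NH+] = 0.001167/0.02353 = 0.04960 M.
Ka((CH3)3NH+) = Kw/Kb = 1.0e-14 / 6.3 x 10^-5 = 1.59e-10.
[H^+] = sqrt(Ka x [(CH3)3NH+]) = sqrt(1.59e-10 x 0.04960) = 2.81e-6 M.
pH = -log(2.81e-6) = 5.55.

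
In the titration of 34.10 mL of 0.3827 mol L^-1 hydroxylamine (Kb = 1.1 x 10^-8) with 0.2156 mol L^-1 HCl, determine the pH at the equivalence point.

n(NH2OH) = 0.3827 x 0.03410 = 0.01305 mol; V(HCl) at equivalence = 0.01305/0.2156 = 0.06053 L.
At equivalence the base is fully converted to NH3OH+; total volume = 0.09463 L, so [NH3OH+] = 0.01305/0.09463 = 0.1379 M.
Ka(NH3OH+) = Kw/Kb = 1.0e-14 / 1.1 x 10^-8 = 9.09e-7.
[H^+] = sqrt(Ka x [NH3OH+]) = sqrt(9.09e-7 x 0.1379) = 0.000354 M.
pH = -log(0.000354) = 3.45.

3.45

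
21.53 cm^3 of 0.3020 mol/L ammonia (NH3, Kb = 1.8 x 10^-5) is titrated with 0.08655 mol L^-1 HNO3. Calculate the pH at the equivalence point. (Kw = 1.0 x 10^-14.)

5.21

n(NH3) = 0.3020 x 0.02153 = 0.006502 mol; V(HNO3) at equivalence = 0.006502/0.08655 = 0.07512 L.
At equivalence the base is fully converted to NH4+; total volume = 0.09665 L, so [NH4+] = 0.006502/0.09665 = 0.06727 M.
Ka(NH4+) = Kw/Kb = 1.0e-14 / 1.8 x 10^-5 = 5.56e-10.
[H^+] = sqrt(Ka x [NH4+]) = sqrt(5.56e-10 x 0.06727) = 6.11e-6 M.
pH = -log(6.11e-6) = 5.21.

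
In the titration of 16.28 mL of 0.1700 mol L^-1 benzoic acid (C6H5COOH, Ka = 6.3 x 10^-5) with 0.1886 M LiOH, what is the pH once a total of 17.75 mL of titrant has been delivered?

n(acid) = 0.1700 x 0.01628 = 0.002768 mol; n(LiOH) added = 0.1886 x 0.01775 = 0.003348 mol.
Base is in excess by 0.003348 - 0.002768 = 0.0005800 mol in a total volume of 0.03403 L.
[OH^-] = 0.0005800/0.03403 = 0.01705 M, so pOH = 1.77 and pH = 14.00 - 1.77 = 12.23.

12.23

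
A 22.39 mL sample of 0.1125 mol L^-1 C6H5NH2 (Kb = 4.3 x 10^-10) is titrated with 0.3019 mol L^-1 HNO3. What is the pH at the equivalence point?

n(C6H5NH2) = 0.1125 x 0.02239 = 0.002519 mol; V(HNO3) at equivalence = 0.002519/0.3019 = 0.008343 L.
At equivalence the base is fully converted to C6H5NH3+; total volume = 0.03073 L, so [C6H5NH3+] = 0.002519/0.03073 = 0.08196 M.
Ka(C6H5NH3+) = Kw/Kb = 1.0e-14 / 4.3 x 10^-10 = 2.33e-5.
[H^+] = sqrt(Ka x [C6H5NH3+]) = sqrt(2.33e-5 x 0.08196) = 0.00138 M.
pH = -log(0.00138) = 2.86.

2.86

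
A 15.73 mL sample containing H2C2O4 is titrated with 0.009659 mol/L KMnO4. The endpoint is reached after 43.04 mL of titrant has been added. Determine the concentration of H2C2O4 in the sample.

0.0661 M

n(KMnO4) = 0.009659 x 0.04304 = 0.0004157 mol.
From the balanced equation, 2 mol KMnO4 reacts with 5 mol H2C2O4, so n(H2C2O4) = 0.0004157 x 5/2 = 0.001039 mol.
[H2C2O4] = 0.001039 / 0.01573 L = 0.0661 M.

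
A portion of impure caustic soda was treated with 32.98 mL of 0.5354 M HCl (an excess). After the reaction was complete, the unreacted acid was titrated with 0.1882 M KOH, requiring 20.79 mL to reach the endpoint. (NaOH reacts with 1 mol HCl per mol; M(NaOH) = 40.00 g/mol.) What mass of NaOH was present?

Total n(HCl) added = 0.5354 x 0.03298 = 0.01766 mol.
n(KOH) used = 0.1882 x 0.02079 = 0.003913 mol, which equals the excess n(HCl).
So n(HCl) consumed by the sample = 0.01766 - 0.003913 = 0.01374 mol.
n(NaOH) = 0.01374 / 1 = 0.01374 mol.
mass = 0.01374 mol x 40.00 g/mol = 0.550 g.

0.550 g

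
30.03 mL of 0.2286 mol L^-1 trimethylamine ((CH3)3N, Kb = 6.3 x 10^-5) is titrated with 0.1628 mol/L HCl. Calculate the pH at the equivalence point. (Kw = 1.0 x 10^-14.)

5.41

n((CH3)3N) = 0.2286 x 0.03003 = 0.006865 mol; V(HCl) at equivalence = 0.006865/0.1628 = 0.04217 L.
At equivalence the base is fully converted to (CH3)3NH+; total volume = 0.07220 L, so [(CH3)3NH+] = 0.006865/0.07220 = 0.09508 M.
Ka((CH3)3NH+) = Kw/Kb = 1.0e-14 / 6.3 x 10^-5 = 1.59e-10.
[H^+] = sqrt(Ka x [(CH3)3NH+]) = sqrt(1.59e-10 x 0.09508) = 3.88e-6 M.
pH = -log(3.88e-6) = 5.41.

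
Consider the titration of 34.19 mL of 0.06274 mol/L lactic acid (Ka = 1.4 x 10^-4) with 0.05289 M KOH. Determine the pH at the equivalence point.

8.16

n(HC3H5O3) = 0.06274 x 0.03419 = 0.002145 mol; V(KOH) at equivalence = 0.002145/0.05289 = 0.04056 L.
At equivalence all the acid is converted to C3H5O3-; total volume = 0.03419 + 0.04056 = 0.07475 L, so [C3H5O3-] = 0.002145/0.07475 = 0.02870 M.
Kb = Kw/Ka = 1.0e-14 / 1.4 x 10^-4 = 7.14e-11.
[OH^-] = sqrt(Kb x [C3H5O3-]) = sqrt(7.14e-11 x 0.02870) = 1.43e-6 M.
pOH = 5.84, so pH = 14.00 - 5.84 = 8.16.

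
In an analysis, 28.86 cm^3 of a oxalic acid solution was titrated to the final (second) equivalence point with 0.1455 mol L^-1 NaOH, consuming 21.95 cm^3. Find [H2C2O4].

n(NaOH) = 0.1455 x 0.02195 = 0.003194 mol.
At the final (second) equivalence point, 2 mol OH^- react per mol H2C2O4, so n(H2C2O4) = 0.003194 / 2 = 0.001597 mol.
[H2C2O4] = 0.001597 / 0.02886 L = 0.0553 M.

0.0553 M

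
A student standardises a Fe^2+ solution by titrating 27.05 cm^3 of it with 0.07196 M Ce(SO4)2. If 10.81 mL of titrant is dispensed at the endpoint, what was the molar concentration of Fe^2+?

n(Ce(SO4)2) = 0.07196 x 0.01081 = 0.0007779 mol.
From the balanced equation, 1 mol Ce(SO4)2 reacts with 1 mol Fe^2+, so n(Fe^2+) = 0.0007779 x 1/1 = 0.0007779 mol.
[Fe^2+] = 0.0007779 / 0.02705 L = 0.0288 M.

0.0288 M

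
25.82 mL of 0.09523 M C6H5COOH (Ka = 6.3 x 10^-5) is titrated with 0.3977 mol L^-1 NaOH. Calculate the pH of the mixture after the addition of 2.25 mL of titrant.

3.96

Initial n(C6H5COOH) = 0.09523 x 0.02582 = 0.002459 mol.
n(NaOH) added = 0.3977 x 0.002250 = 0.0008948 mol, converting that many moles of C6H5COOH to C6H5COO-.
Remaining n(C6H5COOH) = 0.001564 mol; n(C6H5COO-) = 0.0008948 mol.
By Henderson-Hasselbalch, pH = pKa + log([A^-]/[HA]) = 4.20 + log(0.0008948/0.001564) = 4.20 + (-0.24) = 3.96.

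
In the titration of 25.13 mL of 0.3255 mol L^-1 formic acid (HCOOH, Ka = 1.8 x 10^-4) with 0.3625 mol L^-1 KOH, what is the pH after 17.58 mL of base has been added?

4.29

Initial n(HCOOH) = 0.3255 x 0.02513 = 0.008180 mol.
n(KOH) added = 0.3625 x 0.01758 = 0.006373 mol, converting that many moles of HCOOH to HCOO-.
Remaining n(HCOOH) = 0.001807 mol; n(HCOO-) = 0.006373 mol.
By Henderson-Hasselbalch, pH = pKa + log([A^-]/[HA]) = 3.74 + log(0.006373/0.001807) = 3.74 + (+0.55) = 4.29.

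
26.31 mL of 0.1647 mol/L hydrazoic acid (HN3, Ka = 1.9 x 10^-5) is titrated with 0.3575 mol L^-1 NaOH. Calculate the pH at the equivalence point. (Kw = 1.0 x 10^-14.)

n(HN3) = 0.1647 x 0.02631 = 0.004333 mol; V(NaOH) at equivalence = 0.004333/0.3575 = 0.01212 L.
At equivalence all the acid is converted to N3-; total volume = 0.02631 + 0.01212 = 0.03843 L, so [N3-] = 0.004333/0.03843 = 0.1128 M.
Kb = Kw/Ka = 1.0e-14 / 1.9 x 10^-5 = 5.26e-10.
[OH^-] = sqrt(Kb x [N3-]) = sqrt(5.26e-10 x 0.1128) = 7.70e-6 M.
pOH = 5.11, so pH = 14.00 - 5.11 = 8.89.

8.89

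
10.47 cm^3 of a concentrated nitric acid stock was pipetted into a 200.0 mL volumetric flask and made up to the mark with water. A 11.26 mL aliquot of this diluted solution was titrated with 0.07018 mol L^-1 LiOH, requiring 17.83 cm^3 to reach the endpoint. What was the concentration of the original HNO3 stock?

2.12 M

n(LiOH) = 0.07018 x 0.01783 = 0.001251 mol.
n(HNO3) in the aliquot = 0.001251 mol.
[diluted HNO3] = 0.001251 / 0.01126 = 0.1111 M.
Dilution factor = 200.0/10.47 = 19.10, so [stock] = 0.1111 x 19.10 = 2.12 M.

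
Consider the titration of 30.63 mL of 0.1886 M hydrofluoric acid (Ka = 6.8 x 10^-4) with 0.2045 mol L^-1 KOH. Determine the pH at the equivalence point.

8.08

n(HF) = 0.1886 x 0.03063 = 0.005777 mol; V(KOH) at equivalence = 0.005777/0.2045 = 0.02825 L.
At equivalence all the acid is converted to F-; total volume = 0.03063 + 0.02825 = 0.05888 L, so [F-] = 0.005777/0.05888 = 0.09811 M.
Kb = Kw/Ka = 1.0e-14 / 6.8 x 10^-4 = 1.47e-11.
[OH^-] = sqrt(Kb x [F-]) = sqrt(1.47e-11 x 0.09811) = 1.20e-6 M.
pOH = 5.92, so pH = 14.00 - 5.92 = 8.08.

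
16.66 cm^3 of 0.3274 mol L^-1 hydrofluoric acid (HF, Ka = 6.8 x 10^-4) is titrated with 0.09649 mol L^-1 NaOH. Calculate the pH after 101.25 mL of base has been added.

n(acid) = 0.3274 x 0.01666 = 0.005454 mol; n(NaOH) added = 0.09649 x 0.1013 = 0.009770 mol.
Base is in excess by 0.009770 - 0.005454 = 0.004315 mol in a total volume of 0.1179 L.
[OH^-] = 0.004315/0.1179 = 0.03660 M, so pOH = 1.44 and pH = 14.00 - 1.44 = 12.56.

12.56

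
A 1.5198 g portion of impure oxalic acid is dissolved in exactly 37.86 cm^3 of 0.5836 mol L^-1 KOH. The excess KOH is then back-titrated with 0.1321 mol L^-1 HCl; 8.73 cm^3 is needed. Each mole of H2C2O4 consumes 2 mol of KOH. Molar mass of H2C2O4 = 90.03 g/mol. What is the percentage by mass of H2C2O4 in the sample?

62.0%

Total n(KOH) added = 0.5836 x 0.03786 = 0.02210 mol.
n(HCl) used = 0.1321 x 0.008730 = 0.001153 mol, which equals the excess n(KOH).
So n(KOH) consumed by the sample = 0.02210 - 0.001153 = 0.02094 mol.
n(H2C2O4) = 0.02094 / 2 = 0.01047 mol.
mass H2C2O4 = 0.01047 x 90.03 = 0.9427 g, so %H2C2O4 = 0.9427/1.5198 x 100 = 62.0%.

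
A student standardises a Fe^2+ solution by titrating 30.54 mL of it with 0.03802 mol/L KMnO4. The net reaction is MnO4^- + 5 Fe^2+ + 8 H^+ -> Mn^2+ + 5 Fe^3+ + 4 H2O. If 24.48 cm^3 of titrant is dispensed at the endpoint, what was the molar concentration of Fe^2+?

n(KMnO4) = 0.03802 x 0.02448 = 0.0009307 mol.
From the balanced equation, 1 mol KMnO4 reacts with 5 mol Fe^2+, so n(Fe^2+) = 0.0009307 x 5/1 = 0.004654 mol.
[Fe^2+] = 0.004654 / 0.03054 L = 0.152 M.

0.152 M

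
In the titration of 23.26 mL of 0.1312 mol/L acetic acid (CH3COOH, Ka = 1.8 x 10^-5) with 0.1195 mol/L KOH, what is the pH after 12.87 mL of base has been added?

4.75

Initial n(CH3COOH) = 0.1312 x 0.02326 = 0.003052 mol.
n(KOH) added = 0.1195 x 0.01287 = 0.001538 mol, converting that many moles of CH3COOH to CH3COO-.
Remaining n(CH3COOH) = 0.001514 mol; n(CH3COO-) = 0.001538 mol.
By Henderson-Hasselbalch, pH = pKa + log([A^-]/[HA]) = 4.74 + log(0.001538/0.001514) = 4.74 + (+0.01) = 4.75.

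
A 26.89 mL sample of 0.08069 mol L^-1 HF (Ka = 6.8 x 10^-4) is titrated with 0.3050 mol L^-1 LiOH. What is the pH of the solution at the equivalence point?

7.99

n(HF) = 0.08069 x 0.02689 = 0.002170 mol; V(LiOH) at equivalence = 0.002170/0.3050 = 0.007114 L.
At equivalence all the acid is converted to F-; total volume = 0.02689 + 0.007114 = 0.03400 L, so [F-] = 0.002170/0.03400 = 0.06381 M.
Kb = Kw/Ka = 1.0e-14 / 6.8 x 10^-4 = 1.47e-11.
[OH^-] = sqrt(Kb x [F-]) = sqrt(1.47e-11 x 0.06381) = 9.69e-7 M.
pOH = 6.01, so pH = 14.00 - 6.01 = 7.99.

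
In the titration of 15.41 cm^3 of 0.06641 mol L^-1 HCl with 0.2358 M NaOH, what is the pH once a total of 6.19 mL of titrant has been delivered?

12.31

n(acid) = 0.06641 x 0.01541 = 0.001023 mol; n(NaOH) added = 0.2358 x 0.006190 = 0.001460 mol.
Base is in excess by 0.001460 - 0.001023 = 0.0004362 mol in a total volume of 0.02160 L.
[OH^-] = 0.0004362/0.02160 = 0.02020 M, so pOH = 1.69 and pH = 14.00 - 1.69 = 12.31.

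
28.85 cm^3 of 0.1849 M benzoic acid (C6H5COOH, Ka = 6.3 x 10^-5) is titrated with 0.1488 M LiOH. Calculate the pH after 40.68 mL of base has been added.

n(acid) = 0.1849 x 0.02885 = 0.005334 mol; n(LiOH) added = 0.1488 x 0.04068 = 0.006053 mol.
Base is in excess by 0.006053 - 0.005334 = 0.0007188 mol in a total volume of 0.06953 L.
[OH^-] = 0.0007188/0.06953 = 0.01034 M, so pOH = 1.99 and pH = 14.00 - 1.99 = 12.01.

12.01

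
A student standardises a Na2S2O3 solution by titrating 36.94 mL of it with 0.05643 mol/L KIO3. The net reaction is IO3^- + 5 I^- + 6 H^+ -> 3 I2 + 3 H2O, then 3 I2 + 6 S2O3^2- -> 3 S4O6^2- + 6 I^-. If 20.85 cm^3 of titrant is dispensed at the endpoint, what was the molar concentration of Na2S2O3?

0.191 M

n(KIO3) = 0.05643 x 0.02085 = 0.001177 mol.
From the balanced equation, 1 mol KIO3 reacts with 6 mol Na2S2O3, so n(Na2S2O3) = 0.001177 x 6/1 = 0.007059 mol.
[Na2S2O3] = 0.007059 / 0.03694 L = 0.191 M.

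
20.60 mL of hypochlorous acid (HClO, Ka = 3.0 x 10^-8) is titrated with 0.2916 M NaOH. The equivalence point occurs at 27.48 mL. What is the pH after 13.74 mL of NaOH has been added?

7.52

13.74 mL is exactly half the equivalence volume (27.48/2), i.e. the half-equivalence point.
There, n(HA) = n(A^-), so pH = pKa = -log(3.0 x 10^-8) = 7.52.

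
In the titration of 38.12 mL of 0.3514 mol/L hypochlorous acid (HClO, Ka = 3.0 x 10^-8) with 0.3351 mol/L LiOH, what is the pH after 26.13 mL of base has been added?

7.80

Initial n(HClO) = 0.3514 x 0.03812 = 0.01340 mol.
n(LiOH) added = 0.3351 x 0.02613 = 0.008756 mol, converting that many moles of HClO to ClO-.
Remaining n(HClO) = 0.004639 mol; n(ClO-) = 0.008756 mol.
By Henderson-Hasselbalch, pH = pKa + log([A^-]/[HA]) = 7.52 + log(0.008756/0.004639) = 7.52 + (+0.28) = 7.80.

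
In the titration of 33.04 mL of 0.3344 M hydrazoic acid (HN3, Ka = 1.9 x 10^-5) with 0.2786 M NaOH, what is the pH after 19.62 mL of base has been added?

Initial n(HN3) = 0.3344 x 0.03304 = 0.01105 mol.
n(NaOH) added = 0.2786 x 0.01962 = 0.005466 mol, converting that many moles of HN3 to N3-.
Remaining n(HN3) = 0.005582 mol; n(N3-) = 0.005466 mol.
By Henderson-Hasselbalch, pH = pKa + log([A^-]/[HA]) = 4.72 + log(0.005466/0.005582) = 4.72 + (-0.01) = 4.71.

4.71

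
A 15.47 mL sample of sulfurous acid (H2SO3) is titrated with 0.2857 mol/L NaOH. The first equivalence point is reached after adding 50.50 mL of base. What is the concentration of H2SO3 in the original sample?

n(NaOH) = 0.2857 x 0.05050 = 0.01443 mol.
At the first equivalence point, 1 mol OH^- react per mol H2SO3, so n(H2SO3) = 0.01443 / 1 = 0.01443 mol.
[H2SO3] = 0.01443 / 0.01547 L = 0.933 M.

0.933 M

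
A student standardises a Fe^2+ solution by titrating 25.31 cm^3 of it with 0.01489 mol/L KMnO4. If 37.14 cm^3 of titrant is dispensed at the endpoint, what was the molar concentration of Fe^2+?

0.109 M

n(KMnO4) = 0.01489 x 0.03714 = 0.0005530 mol.
From the balanced equation, 1 mol KMnO4 reacts with 5 mol Fe^2+, so n(Fe^2+) = 0.0005530 x 5/1 = 0.002765 mol.
[Fe^2+] = 0.002765 / 0.02531 L = 0.109 M.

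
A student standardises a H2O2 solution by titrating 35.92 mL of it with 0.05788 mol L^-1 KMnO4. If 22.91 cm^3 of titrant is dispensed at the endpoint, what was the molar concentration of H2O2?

0.0923 M

n(KMnO4) = 0.05788 x 0.02291 = 0.001326 mol.
From the balanced equation, 2 mol KMnO4 reacts with 5 mol H2O2, so n(H2O2) = 0.001326 x 5/2 = 0.003315 mol.
[H2O2] = 0.003315 / 0.03592 L = 0.0923 M.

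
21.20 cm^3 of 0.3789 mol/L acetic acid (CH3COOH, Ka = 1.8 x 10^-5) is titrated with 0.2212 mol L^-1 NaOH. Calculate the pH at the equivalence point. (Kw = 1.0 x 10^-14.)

8.94

n(CH3COOH) = 0.3789 x 0.02120 = 0.008033 mol; V(NaOH) at equivalence = 0.008033/0.2212 = 0.03631 L.
At equivalence all the acid is converted to CH3COO-; total volume = 0.02120 + 0.03631 = 0.05751 L, so [CH3COO-] = 0.008033/0.05751 = 0.1397 M.
Kb = Kw/Ka = 1.0e-14 / 1.8 x 10^-5 = 5.56e-10.
[OH^-] = sqrt(Kb x [CH3COO-]) = sqrt(5.56e-10 x 0.1397) = 8.81e-6 M.
pOH = 5.06, so pH = 14.00 - 5.06 = 8.94.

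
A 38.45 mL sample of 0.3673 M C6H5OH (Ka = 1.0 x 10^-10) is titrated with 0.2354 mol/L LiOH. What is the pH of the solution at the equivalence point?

n(C6H5OH) = 0.3673 x 0.03845 = 0.01412 mol; V(LiOH) at equivalence = 0.01412/0.2354 = 0.05999 L.
At equivalence all the acid is converted to C6H5O-; total volume = 0.03845 + 0.05999 = 0.09844 L, so [C6H5O-] = 0.01412/0.09844 = 0.1435 M.
Kb = Kw/Ka = 1.0e-14 / 1.0 x 10^-10 = 0.000100.
[OH^-] = sqrt(Kb x [C6H5O-]) = sqrt(0.000100 x 0.1435) = 0.00379 M.
pOH = 2.42, so pH = 14.00 - 2.42 = 11.58.

11.58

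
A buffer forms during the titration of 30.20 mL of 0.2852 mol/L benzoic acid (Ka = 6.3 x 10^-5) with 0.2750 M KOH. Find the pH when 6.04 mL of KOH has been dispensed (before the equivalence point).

Initial n(C6H5COOH) = 0.2852 x 0.03020 = 0.008613 mol.
n(KOH) added = 0.2750 x 0.006040 = 0.001661 mol, converting that many moles of C6H5COOH to C6H5COO-.
Remaining n(C6H5COOH) = 0.006952 mol; n(C6H5COO-) = 0.001661 mol.
By Henderson-Hasselbalch, pH = pKa + log([A^-]/[HA]) = 4.20 + log(0.001661/0.006952) = 4.20 + (-0.62) = 3.58.

3.58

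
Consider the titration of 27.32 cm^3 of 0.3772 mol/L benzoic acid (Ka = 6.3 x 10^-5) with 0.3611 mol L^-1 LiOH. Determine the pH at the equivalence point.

8.73

n(C6H5COOH) = 0.3772 x 0.02732 = 0.01031 mol; V(LiOH) at equivalence = 0.01031/0.3611 = 0.02854 L.
At equivalence all the acid is converted to C6H5COO-; total volume = 0.02732 + 0.02854 = 0.05586 L, so [C6H5COO-] = 0.01031/0.05586 = 0.1845 M.
Kb = Kw/Ka = 1.0e-14 / 6.3 x 10^-5 = 1.59e-10.
[OH^-] = sqrt(Kb x [C6H5COO-]) = sqrt(1.59e-10 x 0.1845) = 5.41e-6 M.
pOH = 5.27, so pH = 14.00 - 5.27 = 8.73.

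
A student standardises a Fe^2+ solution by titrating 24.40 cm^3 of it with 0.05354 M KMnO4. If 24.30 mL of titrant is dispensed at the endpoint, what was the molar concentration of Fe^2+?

0.267 M

n(KMnO4) = 0.05354 x 0.02430 = 0.001301 mol.
From the balanced equation, 1 mol KMnO4 reacts with 5 mol Fe^2+, so n(Fe^2+) = 0.001301 x 5/1 = 0.006505 mol.
[Fe^2+] = 0.006505 / 0.02440 L = 0.267 M.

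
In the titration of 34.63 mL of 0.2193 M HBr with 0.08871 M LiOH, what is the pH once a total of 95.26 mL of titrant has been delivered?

11.82

n(acid) = 0.2193 x 0.03463 = 0.007594 mol; n(LiOH) added = 0.08871 x 0.09526 = 0.008451 mol.
Base is in excess by 0.008451 - 0.007594 = 0.0008562 mol in a total volume of 0.1299 L.
[OH^-] = 0.0008562/0.1299 = 0.006591 M, so pOH = 2.18 and pH = 14.00 - 2.18 = 11.82.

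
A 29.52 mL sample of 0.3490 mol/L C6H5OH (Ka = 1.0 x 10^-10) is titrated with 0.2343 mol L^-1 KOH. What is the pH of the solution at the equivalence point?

11.57

n(C6H5OH) = 0.3490 x 0.02952 = 0.01030 mol; V(KOH) at equivalence = 0.01030/0.2343 = 0.04397 L.
At equivalence all the acid is converted to C6H5O-; total volume = 0.02952 + 0.04397 = 0.07349 L, so [C6H5O-] = 0.01030/0.07349 = 0.1402 M.
Kb = Kw/Ka = 1.0e-14 / 1.0 x 10^-10 = 0.000100.
[OH^-] = sqrt(Kb x [C6H5O-]) = sqrt(0.000100 x 0.1402) = 0.00374 M.
pOH = 2.43, so pH = 14.00 - 2.43 = 11.57.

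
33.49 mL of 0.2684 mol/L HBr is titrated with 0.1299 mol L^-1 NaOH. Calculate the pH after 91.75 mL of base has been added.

n(acid) = 0.2684 x 0.03349 = 0.008989 mol; n(NaOH) added = 0.1299 x 0.09175 = 0.01192 mol.
Base is in excess by 0.01192 - 0.008989 = 0.002930 mol in a total volume of 0.1252 L.
[OH^-] = 0.002930/0.1252 = 0.02339 M, so pOH = 1.63 and pH = 14.00 - 1.63 = 12.37.

12.37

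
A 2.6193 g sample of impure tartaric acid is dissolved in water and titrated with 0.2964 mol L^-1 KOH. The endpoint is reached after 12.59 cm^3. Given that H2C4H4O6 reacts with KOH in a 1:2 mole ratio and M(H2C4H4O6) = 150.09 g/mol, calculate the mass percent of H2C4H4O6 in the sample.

10.7%

n(KOH) = 0.2964 x 0.01259 = 0.003732 mol.
n(H2C4H4O6) = 0.003732 / 2 = 0.001866 mol.
mass of H2C4H4O6 = 0.001866 x 150.09 = 0.2800 g.
% purity = 0.2800 / 2.6193 x 100 = 10.7%.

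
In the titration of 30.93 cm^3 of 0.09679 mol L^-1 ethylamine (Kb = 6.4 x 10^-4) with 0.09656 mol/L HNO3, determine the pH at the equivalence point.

6.06

n(C2H5NH2) = 0.09679 x 0.03093 = 0.002994 mol; V(HNO3) at equivalence = 0.002994/0.09656 = 0.03100 L.
At equivalence the base is fully converted to C2H5NH3+; total volume = 0.06193 L, so [C2H5NH3+] = 0.002994/0.06193 = 0.04834 M.
Ka(C2H5NH3+) = Kw/Kb = 1.0e-14 / 6.4 x 10^-4 = 1.56e-11.
[H^+] = sqrt(Ka x [C2H5NH3+]) = sqrt(1.56e-11 x 0.04834) = 8.69e-7 M.
pH = -log(8.69e-7) = 6.06.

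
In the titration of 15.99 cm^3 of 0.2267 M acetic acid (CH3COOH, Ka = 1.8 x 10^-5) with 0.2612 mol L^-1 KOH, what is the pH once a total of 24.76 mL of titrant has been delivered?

12.84

n(acid) = 0.2267 x 0.01599 = 0.003625 mol; n(KOH) added = 0.2612 x 0.02476 = 0.006467 mol.
Base is in excess by 0.006467 - 0.003625 = 0.002842 mol in a total volume of 0.04075 L.
[OH^-] = 0.002842/0.04075 = 0.06975 M, so pOH = 1.16 and pH = 14.00 - 1.16 = 12.84.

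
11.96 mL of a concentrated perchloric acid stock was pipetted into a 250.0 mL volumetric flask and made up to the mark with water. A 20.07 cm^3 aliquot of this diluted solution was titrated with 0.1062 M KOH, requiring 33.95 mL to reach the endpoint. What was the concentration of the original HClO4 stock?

n(KOH) = 0.1062 x 0.03395 = 0.003605 mol.
n(HClO4) in the aliquot = 0.003605 mol.
[diluted HClO4] = 0.003605 / 0.02007 = 0.1796 M.
Dilution factor = 250.0/11.96 = 20.90, so [stock] = 0.1796 x 20.90 = 3.76 M.

3.76 M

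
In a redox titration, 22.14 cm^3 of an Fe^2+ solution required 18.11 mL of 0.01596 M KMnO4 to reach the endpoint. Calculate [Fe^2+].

n(KMnO4) = 0.01596 x 0.01811 = 0.0002890 mol.
From the balanced equation, 1 mol KMnO4 reacts with 5 mol Fe^2+, so n(Fe^2+) = 0.0002890 x 5/1 = 0.001445 mol.
[Fe^2+] = 0.001445 / 0.02214 L = 0.0653 M.

0.0653 M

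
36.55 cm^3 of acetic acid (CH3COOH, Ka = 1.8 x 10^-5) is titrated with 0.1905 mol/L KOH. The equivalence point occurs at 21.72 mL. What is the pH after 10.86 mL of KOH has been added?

4.74

10.86 mL is exactly half the equivalence volume (21.72/2), i.e. the half-equivalence point.
There, n(HA) = n(A^-), so pH = pKa = -log(1.8 x 10^-5) = 4.74.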